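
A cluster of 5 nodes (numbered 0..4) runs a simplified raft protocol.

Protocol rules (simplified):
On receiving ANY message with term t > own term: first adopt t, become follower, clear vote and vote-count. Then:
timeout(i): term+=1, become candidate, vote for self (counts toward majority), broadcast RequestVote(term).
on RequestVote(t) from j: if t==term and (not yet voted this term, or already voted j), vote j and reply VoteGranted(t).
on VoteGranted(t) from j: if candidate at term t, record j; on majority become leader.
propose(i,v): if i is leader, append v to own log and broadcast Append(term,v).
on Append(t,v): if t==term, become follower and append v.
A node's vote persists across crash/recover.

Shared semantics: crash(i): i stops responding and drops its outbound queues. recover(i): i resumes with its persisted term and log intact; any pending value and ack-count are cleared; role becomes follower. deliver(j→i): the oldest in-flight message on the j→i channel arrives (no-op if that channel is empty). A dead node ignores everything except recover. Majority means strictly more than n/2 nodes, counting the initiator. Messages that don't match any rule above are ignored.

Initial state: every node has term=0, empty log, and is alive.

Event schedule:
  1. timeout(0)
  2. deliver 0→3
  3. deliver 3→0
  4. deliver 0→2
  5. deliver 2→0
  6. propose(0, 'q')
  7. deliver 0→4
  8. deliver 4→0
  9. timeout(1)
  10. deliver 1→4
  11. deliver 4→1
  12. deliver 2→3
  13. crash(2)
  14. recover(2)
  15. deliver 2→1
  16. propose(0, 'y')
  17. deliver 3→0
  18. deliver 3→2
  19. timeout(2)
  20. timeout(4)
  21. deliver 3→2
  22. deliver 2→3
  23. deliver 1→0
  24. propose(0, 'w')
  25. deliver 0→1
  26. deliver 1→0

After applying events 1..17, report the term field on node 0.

e1 timeout(0): 0[cand,t=1,-]
e2 deliver 0→3: 3[foll,t=1,-]
e3 deliver 3→0: ·
e4 deliver 0→2: 2[foll,t=1,-]
e5 deliver 2→0: 0[lead,t=1,-]
e6 propose(0,'q'): 0[lead,t=1,q]
e7 deliver 0→4: 4[foll,t=1,-]
e8 deliver 4→0: ·
e9 timeout(1): 1[cand,t=1,-]
e10 deliver 1→4: ·
e11 deliver 4→1: ·
e12 deliver 2→3: ·
e13 crash(2): 2[✗foll,t=1,-]
e14 recover(2): 2[foll,t=1,-]
e15 deliver 2→1: ·
e16 propose(0,'y'): 0[lead,t=1,q,y]
e17 deliver 3→0: ·

1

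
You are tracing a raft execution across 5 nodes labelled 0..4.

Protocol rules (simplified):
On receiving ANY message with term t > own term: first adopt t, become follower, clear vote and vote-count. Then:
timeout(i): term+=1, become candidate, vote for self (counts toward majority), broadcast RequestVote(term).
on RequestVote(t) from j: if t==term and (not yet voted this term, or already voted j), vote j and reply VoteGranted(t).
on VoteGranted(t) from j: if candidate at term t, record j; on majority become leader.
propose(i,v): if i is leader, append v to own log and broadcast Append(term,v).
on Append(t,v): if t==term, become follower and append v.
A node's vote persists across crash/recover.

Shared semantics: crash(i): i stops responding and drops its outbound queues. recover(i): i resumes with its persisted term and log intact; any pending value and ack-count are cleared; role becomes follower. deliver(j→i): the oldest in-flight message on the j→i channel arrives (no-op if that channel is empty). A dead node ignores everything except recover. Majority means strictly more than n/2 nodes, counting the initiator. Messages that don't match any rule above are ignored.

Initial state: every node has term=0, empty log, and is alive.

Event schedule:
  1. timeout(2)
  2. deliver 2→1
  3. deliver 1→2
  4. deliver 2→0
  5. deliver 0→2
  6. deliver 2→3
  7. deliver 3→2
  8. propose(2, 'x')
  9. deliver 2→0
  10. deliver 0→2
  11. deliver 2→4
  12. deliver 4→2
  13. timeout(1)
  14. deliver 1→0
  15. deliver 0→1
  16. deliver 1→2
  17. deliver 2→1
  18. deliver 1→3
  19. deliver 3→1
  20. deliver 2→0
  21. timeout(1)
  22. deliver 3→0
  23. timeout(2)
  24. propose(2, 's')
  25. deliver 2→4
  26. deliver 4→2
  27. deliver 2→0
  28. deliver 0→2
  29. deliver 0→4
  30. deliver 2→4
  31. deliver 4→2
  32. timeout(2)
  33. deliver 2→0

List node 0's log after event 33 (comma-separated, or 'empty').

x

after 1 — timeout(2): n2:cand/t1/[-]
after 2 — deliver 2→1: n1:foll/t1/[-]
after 3 — deliver 1→2: ·
after 4 — deliver 2→0: n0:foll/t1/[-]
after 5 — deliver 0→2: n2:lead/t1/[-]
after 6 — deliver 2→3: n3:foll/t1/[-]
after 7 — deliver 3→2: ·
after 8 — propose(2,'x'): n2:lead/t1/[x]
after 9 — deliver 2→0: n0:foll/t1/[x]
after 10 — deliver 0→2: ·
after 11 — deliver 2→4: n4:foll/t1/[-]
after 12 — deliver 4→2: ·
after 13 — timeout(1): n1:cand/t2/[-]
after 14 — deliver 1→0: n0:foll/t2/[x]
after 15 — deliver 0→1: ·
after 16 — deliver 1→2: n2:foll/t2/[x]
after 17 — deliver 2→1: ·
after 18 — deliver 1→3: n3:foll/t2/[-]
after 19 — deliver 3→1: n1:lead/t2/[-]
after 20 — deliver 2→0: ·
after 21 — timeout(1): n1:cand/t3/[-]
after 22 — deliver 3→0: ·
after 23 — timeout(2): n2:cand/t3/[x]
after 24 — propose(2,'s'): ·
after 25 — deliver 2→4: n4:foll/t1/[x]
after 26 — deliver 4→2: ·
after 27 — deliver 2→0: n0:foll/t3/[x]
after 28 — deliver 0→2: ·
after 29 — deliver 0→4: ·
after 30 — deliver 2→4: n4:foll/t3/[x]
after 31 — deliver 4→2: n2:lead/t3/[x]
after 32 — timeout(2): n2:cand/t4/[x]
after 33 — deliver 2→0: n0:foll/t4/[x]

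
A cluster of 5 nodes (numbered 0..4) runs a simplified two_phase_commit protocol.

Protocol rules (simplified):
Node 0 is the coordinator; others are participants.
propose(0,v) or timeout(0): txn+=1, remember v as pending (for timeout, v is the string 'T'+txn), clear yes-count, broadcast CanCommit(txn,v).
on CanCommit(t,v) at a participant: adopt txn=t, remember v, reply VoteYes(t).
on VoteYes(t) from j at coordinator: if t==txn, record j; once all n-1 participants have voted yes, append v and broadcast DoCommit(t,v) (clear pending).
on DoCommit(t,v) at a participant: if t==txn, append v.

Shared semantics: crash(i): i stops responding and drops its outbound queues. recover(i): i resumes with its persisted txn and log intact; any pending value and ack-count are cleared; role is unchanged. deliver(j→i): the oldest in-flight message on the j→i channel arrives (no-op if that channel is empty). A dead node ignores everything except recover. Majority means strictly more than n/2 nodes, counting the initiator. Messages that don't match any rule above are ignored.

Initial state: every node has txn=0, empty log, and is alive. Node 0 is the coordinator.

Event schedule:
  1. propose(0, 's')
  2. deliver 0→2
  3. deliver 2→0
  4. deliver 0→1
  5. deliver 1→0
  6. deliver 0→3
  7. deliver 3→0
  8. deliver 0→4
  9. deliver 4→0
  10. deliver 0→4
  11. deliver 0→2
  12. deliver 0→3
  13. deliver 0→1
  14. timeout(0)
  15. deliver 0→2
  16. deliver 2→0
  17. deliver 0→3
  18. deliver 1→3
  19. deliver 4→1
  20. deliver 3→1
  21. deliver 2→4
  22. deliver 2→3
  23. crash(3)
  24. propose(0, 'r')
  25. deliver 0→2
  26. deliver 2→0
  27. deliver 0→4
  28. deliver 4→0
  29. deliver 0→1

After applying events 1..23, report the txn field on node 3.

2

1. propose(0,'s'):  <0:coor t1 ->
2. deliver 0→2:  <2:part t1 ->
3. deliver 2→0:  nop
4. deliver 0→1:  <1:part t1 ->
5. deliver 1→0:  nop
6. deliver 0→3:  <3:part t1 ->
7. deliver 3→0:  nop
8. deliver 0→4:  <4:part t1 ->
9. deliver 4→0:  <0:coor t1 s>
10. deliver 0→4:  <4:part t1 s>
11. deliver 0→2:  <2:part t1 s>
12. deliver 0→3:  <3:part t1 s>
13. deliver 0→1:  <1:part t1 s>
14. timeout(0):  <0:coor t2 s>
15. deliver 0→2:  <2:part t2 s>
16. deliver 2→0:  nop
17. deliver 0→3:  <3:part t2 s>
18. deliver 1→3:  nop
19. deliver 4→1:  nop
20. deliver 3→1:  nop
21. deliver 2→4:  nop
22. deliver 2→3:  nop
23. crash(3):  <3:✗part t2 s>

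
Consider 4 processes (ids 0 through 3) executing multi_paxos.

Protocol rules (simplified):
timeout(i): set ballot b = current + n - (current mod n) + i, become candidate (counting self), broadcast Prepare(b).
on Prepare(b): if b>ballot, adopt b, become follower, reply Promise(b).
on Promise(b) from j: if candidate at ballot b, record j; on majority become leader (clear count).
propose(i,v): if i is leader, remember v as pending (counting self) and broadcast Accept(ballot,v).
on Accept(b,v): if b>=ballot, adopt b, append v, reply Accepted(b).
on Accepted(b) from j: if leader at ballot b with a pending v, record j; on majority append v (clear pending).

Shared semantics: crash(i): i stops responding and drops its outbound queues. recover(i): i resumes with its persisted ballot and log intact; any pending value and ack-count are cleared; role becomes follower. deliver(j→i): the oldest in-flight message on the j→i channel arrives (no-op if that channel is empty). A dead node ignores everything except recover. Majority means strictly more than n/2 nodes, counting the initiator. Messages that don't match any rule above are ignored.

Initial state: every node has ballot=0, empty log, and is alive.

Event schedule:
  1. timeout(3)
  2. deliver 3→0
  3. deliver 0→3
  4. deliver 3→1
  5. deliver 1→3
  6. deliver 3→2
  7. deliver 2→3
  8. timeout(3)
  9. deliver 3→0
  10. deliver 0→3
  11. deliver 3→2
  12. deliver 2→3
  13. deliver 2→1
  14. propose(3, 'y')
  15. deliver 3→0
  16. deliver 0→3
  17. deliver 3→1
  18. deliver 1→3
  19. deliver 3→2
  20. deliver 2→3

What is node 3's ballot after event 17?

after 1 — timeout(3): n3:cand/b7/[-]
after 2 — deliver 3→0: n0:foll/b7/[-]
after 3 — deliver 0→3: ·
after 4 — deliver 3→1: n1:foll/b7/[-]
after 5 — deliver 1→3: n3:lead/b7/[-]
after 6 — deliver 3→2: n2:foll/b7/[-]
after 7 — deliver 2→3: ·
after 8 — timeout(3): n3:cand/b11/[-]
after 9 — deliver 3→0: n0:foll/b11/[-]
after 10 — deliver 0→3: ·
after 11 — deliver 3→2: n2:foll/b11/[-]
after 12 — deliver 2→3: n3:lead/b11/[-]
after 13 — deliver 2→1: ·
after 14 — propose(3,'y'): ·
after 15 — deliver 3→0: n0:foll/b11/[y]
after 16 — deliver 0→3: ·
after 17 — deliver 3→1: n1:foll/b11/[-]

11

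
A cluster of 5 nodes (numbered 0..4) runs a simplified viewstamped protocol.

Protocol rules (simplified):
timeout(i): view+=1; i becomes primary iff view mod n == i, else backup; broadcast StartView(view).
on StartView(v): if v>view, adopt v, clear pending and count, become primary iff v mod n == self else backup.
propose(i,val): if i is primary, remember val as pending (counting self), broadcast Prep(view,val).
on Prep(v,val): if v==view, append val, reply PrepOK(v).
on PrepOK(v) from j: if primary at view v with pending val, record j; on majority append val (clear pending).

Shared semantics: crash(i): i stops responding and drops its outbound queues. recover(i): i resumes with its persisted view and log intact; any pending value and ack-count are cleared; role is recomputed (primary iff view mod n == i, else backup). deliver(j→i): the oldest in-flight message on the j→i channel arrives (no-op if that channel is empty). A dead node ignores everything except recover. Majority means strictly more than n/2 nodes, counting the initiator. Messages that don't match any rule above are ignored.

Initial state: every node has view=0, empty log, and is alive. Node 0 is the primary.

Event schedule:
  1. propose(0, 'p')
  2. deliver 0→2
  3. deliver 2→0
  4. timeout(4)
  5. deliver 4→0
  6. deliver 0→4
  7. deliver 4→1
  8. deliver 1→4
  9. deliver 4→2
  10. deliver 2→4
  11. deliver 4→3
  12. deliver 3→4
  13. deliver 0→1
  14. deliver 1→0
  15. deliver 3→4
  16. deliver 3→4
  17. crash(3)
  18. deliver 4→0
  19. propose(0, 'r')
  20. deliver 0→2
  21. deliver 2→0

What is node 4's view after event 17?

1

step 1 propose(0,'p'): —
step 2 deliver 0→2: 2={back,v=0,log=p}
step 3 deliver 2→0: —
step 4 timeout(4): 4={back,v=1,log=-}
step 5 deliver 4→0: 0={back,v=1,log=-}
step 6 deliver 0→4: —
step 7 deliver 4→1: 1={prim,v=1,log=-}
step 8 deliver 1→4: —
step 9 deliver 4→2: 2={back,v=1,log=p}
step 10 deliver 2→4: —
step 11 deliver 4→3: 3={back,v=1,log=-}
step 12 deliver 3→4: —
step 13 deliver 0→1: —
step 14 deliver 1→0: —
step 15 deliver 3→4: —
step 16 deliver 3→4: —
step 17 crash(3): 3={✗back,v=1,log=-}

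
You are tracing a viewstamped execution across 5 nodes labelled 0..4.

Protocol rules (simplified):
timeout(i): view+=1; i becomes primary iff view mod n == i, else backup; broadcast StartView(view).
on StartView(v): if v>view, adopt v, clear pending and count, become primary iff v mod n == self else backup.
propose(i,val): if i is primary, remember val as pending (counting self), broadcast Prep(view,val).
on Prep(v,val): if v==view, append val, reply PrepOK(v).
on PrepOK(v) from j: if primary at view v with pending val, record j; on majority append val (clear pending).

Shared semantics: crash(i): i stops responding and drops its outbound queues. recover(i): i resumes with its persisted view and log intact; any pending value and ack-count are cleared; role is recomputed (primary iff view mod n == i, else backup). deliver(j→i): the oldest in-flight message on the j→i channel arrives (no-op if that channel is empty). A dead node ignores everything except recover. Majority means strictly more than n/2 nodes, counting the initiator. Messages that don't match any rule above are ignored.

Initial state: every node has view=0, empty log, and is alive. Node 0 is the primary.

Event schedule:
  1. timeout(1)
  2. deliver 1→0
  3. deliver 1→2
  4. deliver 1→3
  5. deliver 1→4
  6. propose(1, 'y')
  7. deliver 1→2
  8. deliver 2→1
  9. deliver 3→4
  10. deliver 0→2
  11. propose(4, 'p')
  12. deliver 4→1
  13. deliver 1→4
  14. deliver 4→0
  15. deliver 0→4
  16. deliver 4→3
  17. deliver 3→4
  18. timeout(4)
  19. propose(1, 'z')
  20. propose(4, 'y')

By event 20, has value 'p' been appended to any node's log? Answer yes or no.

[1] timeout(1) → N1(prim v1 [-])
[2] deliver 1→0 → N0(back v1 [-])
[3] deliver 1→2 → N2(back v1 [-])
[4] deliver 1→3 → N3(back v1 [-])
[5] deliver 1→4 → N4(back v1 [-])
[6] propose(1,'y') → ∅
[7] deliver 1→2 → N2(back v1 [y])
[8] deliver 2→1 → ∅
[9] deliver 3→4 → ∅
[10] deliver 0→2 → ∅
[11] propose(4,'p') → ∅
[12] deliver 4→1 → ∅
[13] deliver 1→4 → N4(back v1 [y])
[14] deliver 4→0 → ∅
[15] deliver 0→4 → ∅
[16] deliver 4→3 → ∅
[17] deliver 3→4 → ∅
[18] timeout(4) → N4(back v2 [y])
[19] propose(1,'z') → ∅
[20] propose(4,'y') → ∅

no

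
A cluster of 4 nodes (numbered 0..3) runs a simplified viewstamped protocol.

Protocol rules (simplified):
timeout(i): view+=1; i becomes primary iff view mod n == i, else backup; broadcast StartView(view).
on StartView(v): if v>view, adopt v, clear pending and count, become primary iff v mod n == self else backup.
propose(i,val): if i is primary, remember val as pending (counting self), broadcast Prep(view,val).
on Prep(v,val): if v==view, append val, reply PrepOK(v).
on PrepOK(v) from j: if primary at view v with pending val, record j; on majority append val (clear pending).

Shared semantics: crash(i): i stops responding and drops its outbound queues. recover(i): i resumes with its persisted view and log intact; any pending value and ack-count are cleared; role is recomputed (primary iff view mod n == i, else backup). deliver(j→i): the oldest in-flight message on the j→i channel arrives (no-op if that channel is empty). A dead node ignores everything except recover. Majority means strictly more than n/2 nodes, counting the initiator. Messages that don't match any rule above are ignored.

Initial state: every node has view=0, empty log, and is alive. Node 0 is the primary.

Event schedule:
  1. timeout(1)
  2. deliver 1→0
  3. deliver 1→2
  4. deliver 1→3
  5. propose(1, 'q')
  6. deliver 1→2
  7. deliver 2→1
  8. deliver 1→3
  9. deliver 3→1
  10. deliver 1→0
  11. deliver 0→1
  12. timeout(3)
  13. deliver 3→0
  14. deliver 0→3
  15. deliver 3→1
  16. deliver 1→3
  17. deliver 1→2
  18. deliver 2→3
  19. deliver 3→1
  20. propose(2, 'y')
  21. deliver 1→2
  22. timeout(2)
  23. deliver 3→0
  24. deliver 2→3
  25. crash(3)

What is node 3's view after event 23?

2

after 1 — timeout(1): n1:prim/v1/[-]
after 2 — deliver 1→0: n0:back/v1/[-]
after 3 — deliver 1→2: n2:back/v1/[-]
after 4 — deliver 1→3: n3:back/v1/[-]
after 5 — propose(1,'q'): ·
after 6 — deliver 1→2: n2:back/v1/[q]
after 7 — deliver 2→1: ·
after 8 — deliver 1→3: n3:back/v1/[q]
after 9 — deliver 3→1: n1:prim/v1/[q]
after 10 — deliver 1→0: n0:back/v1/[q]
after 11 — deliver 0→1: ·
after 12 — timeout(3): n3:back/v2/[q]
after 13 — deliver 3→0: n0:back/v2/[q]
after 14 — deliver 0→3: ·
after 15 — deliver 3→1: n1:back/v2/[q]
after 16 — deliver 1→3: ·
after 17 — deliver 1→2: ·
after 18 — deliver 2→3: ·
after 19 — deliver 3→1: ·
after 20 — propose(2,'y'): ·
after 21 — deliver 1→2: ·
after 22 — timeout(2): n2:prim/v2/[q]
after 23 — deliver 3→0: ·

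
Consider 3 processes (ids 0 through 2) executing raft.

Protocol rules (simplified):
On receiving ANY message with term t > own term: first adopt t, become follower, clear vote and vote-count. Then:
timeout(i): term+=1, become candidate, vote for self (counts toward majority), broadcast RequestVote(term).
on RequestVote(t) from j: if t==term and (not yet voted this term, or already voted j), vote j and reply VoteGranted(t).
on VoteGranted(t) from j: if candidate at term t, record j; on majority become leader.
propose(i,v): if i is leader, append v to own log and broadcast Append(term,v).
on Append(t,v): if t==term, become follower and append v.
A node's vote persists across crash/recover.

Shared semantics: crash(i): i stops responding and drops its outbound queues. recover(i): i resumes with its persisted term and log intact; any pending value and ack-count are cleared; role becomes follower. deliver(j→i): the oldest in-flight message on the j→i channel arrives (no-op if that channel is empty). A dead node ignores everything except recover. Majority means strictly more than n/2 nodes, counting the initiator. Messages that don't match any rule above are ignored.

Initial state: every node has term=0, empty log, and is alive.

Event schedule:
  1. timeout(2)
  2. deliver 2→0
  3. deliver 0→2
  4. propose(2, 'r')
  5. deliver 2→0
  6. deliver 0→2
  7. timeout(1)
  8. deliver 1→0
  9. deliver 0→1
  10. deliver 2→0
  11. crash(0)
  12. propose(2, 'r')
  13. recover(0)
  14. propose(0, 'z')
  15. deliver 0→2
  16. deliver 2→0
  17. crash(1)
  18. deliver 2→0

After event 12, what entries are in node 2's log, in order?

r,r

1. timeout(2):  <2:cand t1 ->
2. deliver 2→0:  <0:foll t1 ->
3. deliver 0→2:  <2:lead t1 ->
4. propose(2,'r'):  <2:lead t1 r>
5. deliver 2→0:  <0:foll t1 r>
6. deliver 0→2:  nop
7. timeout(1):  <1:cand t1 ->
8. deliver 1→0:  nop
9. deliver 0→1:  nop
10. deliver 2→0:  nop
11. crash(0):  <0:✗foll t1 r>
12. propose(2,'r'):  <2:lead t1 r,r>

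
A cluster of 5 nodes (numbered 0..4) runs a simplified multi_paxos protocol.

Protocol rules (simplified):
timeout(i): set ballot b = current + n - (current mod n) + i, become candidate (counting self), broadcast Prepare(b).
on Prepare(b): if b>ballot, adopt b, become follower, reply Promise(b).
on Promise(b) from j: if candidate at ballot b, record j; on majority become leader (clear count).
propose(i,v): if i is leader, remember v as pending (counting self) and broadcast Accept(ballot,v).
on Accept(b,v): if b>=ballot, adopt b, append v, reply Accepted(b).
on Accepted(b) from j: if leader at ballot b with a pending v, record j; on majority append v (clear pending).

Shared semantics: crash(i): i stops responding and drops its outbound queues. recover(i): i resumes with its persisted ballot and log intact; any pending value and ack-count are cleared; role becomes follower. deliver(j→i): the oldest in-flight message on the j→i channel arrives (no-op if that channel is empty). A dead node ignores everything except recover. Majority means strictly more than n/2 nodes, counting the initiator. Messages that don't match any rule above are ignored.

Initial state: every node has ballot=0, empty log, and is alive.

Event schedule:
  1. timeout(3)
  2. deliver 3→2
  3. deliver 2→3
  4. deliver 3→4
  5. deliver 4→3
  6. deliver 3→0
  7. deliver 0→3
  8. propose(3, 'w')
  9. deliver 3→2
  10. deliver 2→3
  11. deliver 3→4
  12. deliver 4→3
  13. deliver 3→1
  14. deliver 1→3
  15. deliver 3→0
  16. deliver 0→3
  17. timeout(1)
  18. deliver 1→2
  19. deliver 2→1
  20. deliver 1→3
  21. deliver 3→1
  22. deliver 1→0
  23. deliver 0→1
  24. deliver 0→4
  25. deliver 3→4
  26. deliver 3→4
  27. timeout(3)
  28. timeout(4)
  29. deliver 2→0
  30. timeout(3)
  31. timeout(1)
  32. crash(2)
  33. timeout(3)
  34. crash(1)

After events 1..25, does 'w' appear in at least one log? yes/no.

yes

[1] timeout(3) → N3(cand b8 [-])
[2] deliver 3→2 → N2(foll b8 [-])
[3] deliver 2→3 → ∅
[4] deliver 3→4 → N4(foll b8 [-])
[5] deliver 4→3 → N3(lead b8 [-])
[6] deliver 3→0 → N0(foll b8 [-])
[7] deliver 0→3 → ∅
[8] propose(3,'w') → ∅
[9] deliver 3→2 → N2(foll b8 [w])
[10] deliver 2→3 → ∅
[11] deliver 3→4 → N4(foll b8 [w])
[12] deliver 4→3 → N3(lead b8 [w])
[13] deliver 3→1 → N1(foll b8 [-])
[14] deliver 1→3 → ∅
[15] deliver 3→0 → N0(foll b8 [w])
[16] deliver 0→3 → ∅
[17] timeout(1) → N1(cand b11 [-])
[18] deliver 1→2 → N2(foll b11 [w])
[19] deliver 2→1 → ∅
[20] deliver 1→3 → N3(foll b11 [w])
[21] deliver 3→1 → ∅
[22] deliver 1→0 → N0(foll b11 [w])
[23] deliver 0→1 → N1(lead b11 [-])
[24] deliver 0→4 → ∅
[25] deliver 3→4 → ∅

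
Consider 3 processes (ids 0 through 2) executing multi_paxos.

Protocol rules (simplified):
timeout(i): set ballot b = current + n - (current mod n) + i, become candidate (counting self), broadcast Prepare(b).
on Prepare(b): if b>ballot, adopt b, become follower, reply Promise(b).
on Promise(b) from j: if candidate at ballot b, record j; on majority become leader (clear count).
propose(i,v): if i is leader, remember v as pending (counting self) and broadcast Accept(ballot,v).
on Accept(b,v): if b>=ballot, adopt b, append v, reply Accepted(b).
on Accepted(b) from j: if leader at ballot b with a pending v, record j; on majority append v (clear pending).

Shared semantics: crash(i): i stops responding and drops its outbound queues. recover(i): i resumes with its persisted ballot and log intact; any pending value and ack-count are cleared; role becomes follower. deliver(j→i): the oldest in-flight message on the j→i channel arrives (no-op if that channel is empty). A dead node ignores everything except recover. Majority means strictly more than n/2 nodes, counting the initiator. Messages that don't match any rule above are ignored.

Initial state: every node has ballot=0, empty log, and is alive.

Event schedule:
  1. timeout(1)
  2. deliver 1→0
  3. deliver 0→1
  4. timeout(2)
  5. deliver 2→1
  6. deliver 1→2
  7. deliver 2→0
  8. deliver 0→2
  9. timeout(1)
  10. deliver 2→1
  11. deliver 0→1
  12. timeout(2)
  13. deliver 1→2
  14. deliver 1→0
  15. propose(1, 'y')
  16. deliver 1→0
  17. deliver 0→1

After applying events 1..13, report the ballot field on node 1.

7

[1] timeout(1) → N1(cand b4 [-])
[2] deliver 1→0 → N0(foll b4 [-])
[3] deliver 0→1 → N1(lead b4 [-])
[4] timeout(2) → N2(cand b5 [-])
[5] deliver 2→1 → N1(foll b5 [-])
[6] deliver 1→2 → ∅
[7] deliver 2→0 → N0(foll b5 [-])
[8] deliver 0→2 → N2(lead b5 [-])
[9] timeout(1) → N1(cand b7 [-])
[10] deliver 2→1 → ∅
[11] deliver 0→1 → ∅
[12] timeout(2) → N2(cand b8 [-])
[13] deliver 1→2 → ∅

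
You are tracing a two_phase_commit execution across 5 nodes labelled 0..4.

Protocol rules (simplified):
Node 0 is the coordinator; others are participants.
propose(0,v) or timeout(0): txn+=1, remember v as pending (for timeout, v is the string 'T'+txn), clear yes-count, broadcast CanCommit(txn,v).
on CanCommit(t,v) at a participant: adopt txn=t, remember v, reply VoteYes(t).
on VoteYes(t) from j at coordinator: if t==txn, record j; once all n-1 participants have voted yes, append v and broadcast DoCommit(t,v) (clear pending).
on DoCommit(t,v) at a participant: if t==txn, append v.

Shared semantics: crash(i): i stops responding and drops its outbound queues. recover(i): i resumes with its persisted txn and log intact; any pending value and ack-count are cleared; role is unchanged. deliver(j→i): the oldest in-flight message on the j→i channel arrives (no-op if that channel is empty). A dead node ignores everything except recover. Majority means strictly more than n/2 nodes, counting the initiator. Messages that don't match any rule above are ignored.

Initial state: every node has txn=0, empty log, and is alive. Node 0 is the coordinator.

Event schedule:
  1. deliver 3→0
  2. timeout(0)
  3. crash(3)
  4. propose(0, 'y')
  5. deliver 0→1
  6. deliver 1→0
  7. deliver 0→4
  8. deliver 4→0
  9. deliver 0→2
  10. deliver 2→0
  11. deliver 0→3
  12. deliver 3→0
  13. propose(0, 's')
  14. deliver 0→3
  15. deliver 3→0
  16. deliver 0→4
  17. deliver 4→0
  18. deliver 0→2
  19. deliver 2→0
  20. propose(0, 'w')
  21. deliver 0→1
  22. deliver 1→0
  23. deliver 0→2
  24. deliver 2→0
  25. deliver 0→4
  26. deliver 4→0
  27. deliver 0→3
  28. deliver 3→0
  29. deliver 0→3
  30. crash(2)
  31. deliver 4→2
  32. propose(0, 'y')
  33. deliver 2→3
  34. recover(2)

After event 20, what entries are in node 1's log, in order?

empty

1. deliver 3→0:  nop
2. timeout(0):  <0:coor t1 ->
3. crash(3):  <3:✗part t0 ->
4. propose(0,'y'):  <0:coor t2 ->
5. deliver 0→1:  <1:part t1 ->
6. deliver 1→0:  nop
7. deliver 0→4:  <4:part t1 ->
8. deliver 4→0:  nop
9. deliver 0→2:  <2:part t1 ->
10. deliver 2→0:  nop
11. deliver 0→3:  nop
12. deliver 3→0:  nop
13. propose(0,'s'):  <0:coor t3 ->
14. deliver 0→3:  nop
15. deliver 3→0:  nop
16. deliver 0→4:  <4:part t2 ->
17. deliver 4→0:  nop
18. deliver 0→2:  <2:part t2 ->
19. deliver 2→0:  nop
20. propose(0,'w'):  <0:coor t4 ->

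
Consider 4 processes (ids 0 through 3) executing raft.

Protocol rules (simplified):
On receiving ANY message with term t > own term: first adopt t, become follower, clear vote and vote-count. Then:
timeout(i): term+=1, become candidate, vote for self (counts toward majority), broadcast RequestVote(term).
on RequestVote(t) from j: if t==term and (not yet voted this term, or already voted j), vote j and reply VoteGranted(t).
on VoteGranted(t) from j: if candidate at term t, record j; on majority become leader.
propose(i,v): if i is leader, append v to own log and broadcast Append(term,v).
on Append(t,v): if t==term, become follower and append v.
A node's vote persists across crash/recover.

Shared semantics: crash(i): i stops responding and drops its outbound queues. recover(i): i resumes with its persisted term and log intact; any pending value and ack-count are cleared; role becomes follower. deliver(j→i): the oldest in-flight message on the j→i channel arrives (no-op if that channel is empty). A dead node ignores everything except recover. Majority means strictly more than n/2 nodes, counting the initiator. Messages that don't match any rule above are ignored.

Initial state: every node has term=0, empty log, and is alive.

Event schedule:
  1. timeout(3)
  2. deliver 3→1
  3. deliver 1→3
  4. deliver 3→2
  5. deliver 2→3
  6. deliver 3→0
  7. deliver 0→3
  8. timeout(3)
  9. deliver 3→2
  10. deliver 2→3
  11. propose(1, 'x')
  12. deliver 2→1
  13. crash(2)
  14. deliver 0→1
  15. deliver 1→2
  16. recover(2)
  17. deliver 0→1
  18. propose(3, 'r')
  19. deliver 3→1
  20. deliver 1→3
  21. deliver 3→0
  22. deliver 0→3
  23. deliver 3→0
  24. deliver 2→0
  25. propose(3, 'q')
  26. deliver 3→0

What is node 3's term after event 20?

2

1. timeout(3):  <3:cand t1 ->
2. deliver 3→1:  <1:foll t1 ->
3. deliver 1→3:  nop
4. deliver 3→2:  <2:foll t1 ->
5. deliver 2→3:  <3:lead t1 ->
6. deliver 3→0:  <0:foll t1 ->
7. deliver 0→3:  nop
8. timeout(3):  <3:cand t2 ->
9. deliver 3→2:  <2:foll t2 ->
10. deliver 2→3:  nop
11. propose(1,'x'):  nop
12. deliver 2→1:  nop
13. crash(2):  <2:✗foll t2 ->
14. deliver 0→1:  nop
15. deliver 1→2:  nop
16. recover(2):  <2:foll t2 ->
17. deliver 0→1:  nop
18. propose(3,'r'):  nop
19. deliver 3→1:  <1:foll t2 ->
20. deliver 1→3:  <3:lead t2 ->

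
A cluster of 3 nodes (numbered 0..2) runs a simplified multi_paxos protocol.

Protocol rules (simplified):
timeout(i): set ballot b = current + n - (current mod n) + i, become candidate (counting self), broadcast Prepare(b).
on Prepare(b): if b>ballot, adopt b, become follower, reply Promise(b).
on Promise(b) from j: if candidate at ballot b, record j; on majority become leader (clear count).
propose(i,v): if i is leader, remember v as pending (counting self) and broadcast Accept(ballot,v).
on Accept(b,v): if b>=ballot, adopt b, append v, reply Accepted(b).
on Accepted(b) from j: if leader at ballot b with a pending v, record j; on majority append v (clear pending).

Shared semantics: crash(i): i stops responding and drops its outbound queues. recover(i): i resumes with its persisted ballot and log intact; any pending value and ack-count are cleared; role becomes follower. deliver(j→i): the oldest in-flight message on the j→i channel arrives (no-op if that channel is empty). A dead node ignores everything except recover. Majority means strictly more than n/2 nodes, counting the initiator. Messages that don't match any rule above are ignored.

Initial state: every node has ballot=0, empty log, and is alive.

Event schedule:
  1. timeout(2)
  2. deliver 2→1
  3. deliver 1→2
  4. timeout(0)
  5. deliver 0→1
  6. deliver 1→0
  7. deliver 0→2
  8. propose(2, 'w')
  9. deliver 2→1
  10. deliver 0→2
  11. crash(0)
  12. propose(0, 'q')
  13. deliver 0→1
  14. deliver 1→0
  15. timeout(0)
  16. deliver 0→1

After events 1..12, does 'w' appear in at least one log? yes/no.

step 1 timeout(2): 2={cand,b=5,log=-}
step 2 deliver 2→1: 1={foll,b=5,log=-}
step 3 deliver 1→2: 2={lead,b=5,log=-}
step 4 timeout(0): 0={cand,b=3,log=-}
step 5 deliver 0→1: —
step 6 deliver 1→0: —
step 7 deliver 0→2: —
step 8 propose(2,'w'): —
step 9 deliver 2→1: 1={foll,b=5,log=w}
step 10 deliver 0→2: —
step 11 crash(0): 0={✗cand,b=3,log=-}
step 12 propose(0,'q'): —

yes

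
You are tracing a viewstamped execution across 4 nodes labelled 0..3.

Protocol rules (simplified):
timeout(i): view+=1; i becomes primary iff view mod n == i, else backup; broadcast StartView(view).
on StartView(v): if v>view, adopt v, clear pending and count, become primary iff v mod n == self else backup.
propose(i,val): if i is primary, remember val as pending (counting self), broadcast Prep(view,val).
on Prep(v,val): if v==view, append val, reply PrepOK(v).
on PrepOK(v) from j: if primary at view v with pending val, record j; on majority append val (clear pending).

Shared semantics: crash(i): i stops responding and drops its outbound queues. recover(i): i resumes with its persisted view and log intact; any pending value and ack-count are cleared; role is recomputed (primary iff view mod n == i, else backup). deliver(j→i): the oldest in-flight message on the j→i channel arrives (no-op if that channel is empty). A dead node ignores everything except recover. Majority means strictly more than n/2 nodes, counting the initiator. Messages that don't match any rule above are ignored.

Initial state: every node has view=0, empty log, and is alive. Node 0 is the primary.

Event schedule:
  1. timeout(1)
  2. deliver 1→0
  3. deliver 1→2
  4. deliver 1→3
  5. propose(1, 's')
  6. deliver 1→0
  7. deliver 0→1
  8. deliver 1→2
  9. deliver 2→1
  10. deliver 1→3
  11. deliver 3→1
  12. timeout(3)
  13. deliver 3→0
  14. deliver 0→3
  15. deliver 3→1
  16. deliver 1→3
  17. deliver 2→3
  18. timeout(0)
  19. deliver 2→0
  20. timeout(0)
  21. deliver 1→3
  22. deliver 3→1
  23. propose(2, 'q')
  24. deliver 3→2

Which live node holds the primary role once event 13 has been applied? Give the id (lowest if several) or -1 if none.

1

step 1 timeout(1): 1={prim,v=1,log=-}
step 2 deliver 1→0: 0={back,v=1,log=-}
step 3 deliver 1→2: 2={back,v=1,log=-}
step 4 deliver 1→3: 3={back,v=1,log=-}
step 5 propose(1,'s'): —
step 6 deliver 1→0: 0={back,v=1,log=s}
step 7 deliver 0→1: —
step 8 deliver 1→2: 2={back,v=1,log=s}
step 9 deliver 2→1: 1={prim,v=1,log=s}
step 10 deliver 1→3: 3={back,v=1,log=s}
step 11 deliver 3→1: —
step 12 timeout(3): 3={back,v=2,log=s}
step 13 deliver 3→0: 0={back,v=2,log=s}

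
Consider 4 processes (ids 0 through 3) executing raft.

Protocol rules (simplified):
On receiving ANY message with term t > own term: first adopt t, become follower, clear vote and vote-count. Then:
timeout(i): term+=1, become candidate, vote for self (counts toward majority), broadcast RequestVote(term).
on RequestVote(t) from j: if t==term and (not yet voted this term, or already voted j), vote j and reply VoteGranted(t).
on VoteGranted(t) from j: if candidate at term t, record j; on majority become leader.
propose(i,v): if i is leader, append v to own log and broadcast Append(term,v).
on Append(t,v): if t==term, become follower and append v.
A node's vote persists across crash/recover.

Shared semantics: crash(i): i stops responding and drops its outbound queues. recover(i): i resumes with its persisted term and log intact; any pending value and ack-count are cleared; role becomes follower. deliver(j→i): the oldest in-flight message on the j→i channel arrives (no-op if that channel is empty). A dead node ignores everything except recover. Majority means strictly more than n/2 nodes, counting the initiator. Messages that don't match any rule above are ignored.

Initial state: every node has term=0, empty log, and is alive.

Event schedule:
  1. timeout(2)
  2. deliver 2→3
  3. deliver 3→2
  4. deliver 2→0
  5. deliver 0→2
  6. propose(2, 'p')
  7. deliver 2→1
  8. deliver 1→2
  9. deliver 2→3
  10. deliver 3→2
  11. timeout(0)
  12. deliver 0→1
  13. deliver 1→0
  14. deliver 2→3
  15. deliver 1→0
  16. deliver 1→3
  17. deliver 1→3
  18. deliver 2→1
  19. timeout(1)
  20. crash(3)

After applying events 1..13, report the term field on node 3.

step 1 timeout(2): 2={cand,t=1,log=-}
step 2 deliver 2→3: 3={foll,t=1,log=-}
step 3 deliver 3→2: —
step 4 deliver 2→0: 0={foll,t=1,log=-}
step 5 deliver 0→2: 2={lead,t=1,log=-}
step 6 propose(2,'p'): 2={lead,t=1,log=p}
step 7 deliver 2→1: 1={foll,t=1,log=-}
step 8 deliver 1→2: —
step 9 deliver 2→3: 3={foll,t=1,log=p}
step 10 deliver 3→2: —
step 11 timeout(0): 0={cand,t=2,log=-}
step 12 deliver 0→1: 1={foll,t=2,log=-}
step 13 deliver 1→0: —

1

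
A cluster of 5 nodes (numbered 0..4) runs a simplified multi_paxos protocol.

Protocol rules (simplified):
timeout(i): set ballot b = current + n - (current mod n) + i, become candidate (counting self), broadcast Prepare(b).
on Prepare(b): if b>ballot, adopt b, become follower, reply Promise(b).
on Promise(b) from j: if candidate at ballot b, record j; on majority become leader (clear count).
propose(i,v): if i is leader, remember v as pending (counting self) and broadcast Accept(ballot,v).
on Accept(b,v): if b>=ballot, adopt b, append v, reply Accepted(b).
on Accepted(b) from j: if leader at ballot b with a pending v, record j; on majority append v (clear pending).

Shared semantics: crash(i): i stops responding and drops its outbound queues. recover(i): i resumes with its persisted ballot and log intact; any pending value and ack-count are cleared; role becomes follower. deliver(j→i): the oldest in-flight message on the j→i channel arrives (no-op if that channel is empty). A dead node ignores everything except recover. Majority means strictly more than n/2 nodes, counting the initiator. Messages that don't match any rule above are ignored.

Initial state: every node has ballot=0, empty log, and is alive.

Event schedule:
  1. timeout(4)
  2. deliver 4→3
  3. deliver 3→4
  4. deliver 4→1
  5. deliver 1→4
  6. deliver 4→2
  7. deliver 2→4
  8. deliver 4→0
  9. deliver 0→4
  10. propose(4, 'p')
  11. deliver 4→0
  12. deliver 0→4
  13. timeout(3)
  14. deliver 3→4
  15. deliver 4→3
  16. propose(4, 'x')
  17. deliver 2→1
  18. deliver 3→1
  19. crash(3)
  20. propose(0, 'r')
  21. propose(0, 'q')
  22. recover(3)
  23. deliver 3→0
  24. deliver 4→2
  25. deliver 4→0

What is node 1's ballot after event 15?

9

after 1 — timeout(4): n4:cand/b9/[-]
after 2 — deliver 4→3: n3:foll/b9/[-]
after 3 — deliver 3→4: ·
after 4 — deliver 4→1: n1:foll/b9/[-]
after 5 — deliver 1→4: n4:lead/b9/[-]
after 6 — deliver 4→2: n2:foll/b9/[-]
after 7 — deliver 2→4: ·
after 8 — deliver 4→0: n0:foll/b9/[-]
after 9 — deliver 0→4: ·
after 10 — propose(4,'p'): ·
after 11 — deliver 4→0: n0:foll/b9/[p]
after 12 — deliver 0→4: ·
after 13 — timeout(3): n3:cand/b13/[-]
after 14 — deliver 3→4: n4:foll/b13/[-]
after 15 — deliver 4→3: ·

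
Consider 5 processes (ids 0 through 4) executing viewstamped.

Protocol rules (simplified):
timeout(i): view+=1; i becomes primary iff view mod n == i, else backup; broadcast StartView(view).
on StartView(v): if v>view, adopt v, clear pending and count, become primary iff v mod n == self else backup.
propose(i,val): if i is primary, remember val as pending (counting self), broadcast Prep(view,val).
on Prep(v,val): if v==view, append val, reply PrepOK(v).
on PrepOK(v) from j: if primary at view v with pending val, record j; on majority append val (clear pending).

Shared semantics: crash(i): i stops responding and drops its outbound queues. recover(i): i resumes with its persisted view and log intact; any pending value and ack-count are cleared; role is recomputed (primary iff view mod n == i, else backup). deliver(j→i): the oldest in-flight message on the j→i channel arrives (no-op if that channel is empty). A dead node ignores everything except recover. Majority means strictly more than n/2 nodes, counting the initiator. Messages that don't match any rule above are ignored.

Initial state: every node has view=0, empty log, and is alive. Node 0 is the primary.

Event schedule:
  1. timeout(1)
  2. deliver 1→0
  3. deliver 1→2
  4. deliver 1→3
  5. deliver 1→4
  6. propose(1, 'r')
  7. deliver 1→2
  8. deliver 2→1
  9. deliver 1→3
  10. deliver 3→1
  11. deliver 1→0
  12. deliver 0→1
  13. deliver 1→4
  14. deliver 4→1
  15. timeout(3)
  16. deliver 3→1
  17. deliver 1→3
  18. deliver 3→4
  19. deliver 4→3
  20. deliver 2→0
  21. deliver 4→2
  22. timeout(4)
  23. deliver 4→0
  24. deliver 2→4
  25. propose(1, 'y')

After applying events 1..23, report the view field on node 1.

1. timeout(1):  <1:prim v1 ->
2. deliver 1→0:  <0:back v1 ->
3. deliver 1→2:  <2:back v1 ->
4. deliver 1→3:  <3:back v1 ->
5. deliver 1→4:  <4:back v1 ->
6. propose(1,'r'):  nop
7. deliver 1→2:  <2:back v1 r>
8. deliver 2→1:  nop
9. deliver 1→3:  <3:back v1 r>
10. deliver 3→1:  <1:prim v1 r>
11. deliver 1→0:  <0:back v1 r>
12. deliver 0→1:  nop
13. deliver 1→4:  <4:back v1 r>
14. deliver 4→1:  nop
15. timeout(3):  <3:back v2 r>
16. deliver 3→1:  <1:back v2 r>
17. deliver 1→3:  nop
18. deliver 3→4:  <4:back v2 r>
19. deliver 4→3:  nop
20. deliver 2→0:  nop
21. deliver 4→2:  nop
22. timeout(4):  <4:back v3 r>
23. deliver 4→0:  <0:back v3 r>

2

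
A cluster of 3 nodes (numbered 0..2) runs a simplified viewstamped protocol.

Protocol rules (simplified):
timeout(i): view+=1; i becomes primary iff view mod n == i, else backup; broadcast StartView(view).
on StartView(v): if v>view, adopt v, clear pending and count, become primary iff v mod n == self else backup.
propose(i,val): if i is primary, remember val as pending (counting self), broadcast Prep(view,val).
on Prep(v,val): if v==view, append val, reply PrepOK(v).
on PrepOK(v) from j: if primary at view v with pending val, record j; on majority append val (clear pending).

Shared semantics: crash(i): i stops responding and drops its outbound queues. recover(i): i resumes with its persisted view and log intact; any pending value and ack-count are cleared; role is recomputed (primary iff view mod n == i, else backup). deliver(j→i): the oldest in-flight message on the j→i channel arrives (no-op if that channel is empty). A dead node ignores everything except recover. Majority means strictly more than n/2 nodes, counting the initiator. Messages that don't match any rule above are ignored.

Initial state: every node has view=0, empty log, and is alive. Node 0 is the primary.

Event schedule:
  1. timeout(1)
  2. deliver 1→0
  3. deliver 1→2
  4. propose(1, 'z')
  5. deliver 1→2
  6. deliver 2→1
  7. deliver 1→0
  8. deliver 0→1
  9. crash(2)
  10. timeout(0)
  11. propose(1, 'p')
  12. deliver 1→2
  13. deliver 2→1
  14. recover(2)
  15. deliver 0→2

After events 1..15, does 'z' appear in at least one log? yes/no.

e1 timeout(1): 1[prim,v=1,-]
e2 deliver 1→0: 0[back,v=1,-]
e3 deliver 1→2: 2[back,v=1,-]
e4 propose(1,'z'): ·
e5 deliver 1→2: 2[back,v=1,z]
e6 deliver 2→1: 1[prim,v=1,z]
e7 deliver 1→0: 0[back,v=1,z]
e8 deliver 0→1: ·
e9 crash(2): 2[✗back,v=1,z]
e10 timeout(0): 0[back,v=2,z]
e11 propose(1,'p'): ·
e12 deliver 1→2: ·
e13 deliver 2→1: ·
e14 recover(2): 2[back,v=1,z]
e15 deliver 0→2: 2[prim,v=2,z]

yes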